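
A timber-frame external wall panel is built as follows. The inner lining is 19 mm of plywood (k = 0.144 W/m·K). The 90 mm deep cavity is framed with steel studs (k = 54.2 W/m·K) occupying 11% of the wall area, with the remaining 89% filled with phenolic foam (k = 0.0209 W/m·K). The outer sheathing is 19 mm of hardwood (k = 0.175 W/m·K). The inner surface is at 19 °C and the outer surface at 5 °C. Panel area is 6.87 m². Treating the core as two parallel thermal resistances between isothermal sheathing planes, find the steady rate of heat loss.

Sheathing layers in series; stud and cavity paths in parallel between them.
R_inner = 0.019/(0.144×6.87) = 0.01921 K/W
R_stud  = 0.09/(54.2×0.11×6.87) = 0.002197 K/W
R_cav   = 0.09/(0.0209×0.89×6.87) = 0.7043 K/W
1/R_core = 1/R_stud + 1/R_cav → R_core = 0.00219 K/W
R_outer = 0.019/(0.175×6.87) = 0.0158 K/W
R_total = 0.0372 K/W
Q = ΔT/R_total = 14/0.0372

Q ≈ 376 W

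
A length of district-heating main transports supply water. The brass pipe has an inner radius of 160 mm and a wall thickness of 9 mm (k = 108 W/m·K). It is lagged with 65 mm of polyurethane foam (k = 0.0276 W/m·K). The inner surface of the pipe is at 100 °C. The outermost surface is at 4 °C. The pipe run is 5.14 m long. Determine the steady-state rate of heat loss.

Radial resistances (cylindrical: R_cond = ln(r_o/r_i)/(2πkL), R_conv = 1/(h·2πrL)):
R_brass pipe wall = ln(169/160)/(2π×108×5.14) = 1.569×10^-5 K/W
R_polyurethane foam = ln(234/169)/(2π×0.0276×5.14) = 0.3651 K/W
R_total = 0.3651 K/W
Q = ΔT/R_total = 96/0.3651

Q ≈ 263 W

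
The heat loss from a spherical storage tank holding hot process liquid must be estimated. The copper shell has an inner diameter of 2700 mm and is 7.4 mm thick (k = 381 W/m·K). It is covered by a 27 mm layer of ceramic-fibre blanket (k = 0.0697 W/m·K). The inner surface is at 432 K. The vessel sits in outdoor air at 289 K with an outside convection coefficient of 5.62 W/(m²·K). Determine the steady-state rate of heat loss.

Q ≈ 6010 W

For a spherical shell R = (1/r₁ − 1/r₂)/(4πk); film R = 1/(h·4πr²). In series:
R_copper shell = (1/1.35 − 1/1.3574)/(4π×381) = 8.434×10^-7 K/W
R_ceramic-fibre blanket = (1/1.3574 − 1/1.3844)/(4π×0.0697) = 0.0164 K/W
R_outer film = 1/(h·4πr_o²) = 1/(5.62×4π×1.3844²) = 0.007388 K/W
R_total = 0.02379 K/W
Q = ΔT/R_total = 143/0.02379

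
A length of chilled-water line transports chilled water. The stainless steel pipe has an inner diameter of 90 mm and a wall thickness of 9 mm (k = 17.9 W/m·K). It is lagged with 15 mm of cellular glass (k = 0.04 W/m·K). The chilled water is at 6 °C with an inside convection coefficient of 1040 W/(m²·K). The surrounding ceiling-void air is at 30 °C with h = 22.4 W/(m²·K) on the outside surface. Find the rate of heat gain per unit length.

Radial resistances (cylindrical: R_cond = ln(r_o/r_i)/(2πkL), R_conv = 1/(h·2πrL)):
R_inner film = 1/(h_i·2πr₁L) = 1/(1040×2π×0.045×1) = 0.003401 K/W
R_stainless steel pipe wall = ln(54/45)/(2π×17.9×1) = 0.001621 K/W
R_cellular glass = ln(69/54)/(2π×0.04×1) = 0.9753 K/W
R_outer film = 1/(h_o·2πr_oL) = 1/(22.4×2π×0.069×1) = 0.103 K/W
R_total = 1.083 K/W
Q = ΔT/R_total = 24/1.083

q′ ≈ 22.2 W/m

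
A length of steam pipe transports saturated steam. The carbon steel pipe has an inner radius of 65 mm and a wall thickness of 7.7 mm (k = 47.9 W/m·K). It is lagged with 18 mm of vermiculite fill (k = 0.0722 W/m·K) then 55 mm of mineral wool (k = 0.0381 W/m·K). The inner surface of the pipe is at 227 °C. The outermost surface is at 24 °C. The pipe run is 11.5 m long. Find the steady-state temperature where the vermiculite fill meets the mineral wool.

Per-layer cylindrical resistances, series-summed:
R_carbon steel pipe wall = ln(72.7/65)/(2π×47.9×11.5) = 3.235×10^-5 K/W
R_vermiculite fill = ln(90.7/72.7)/(2π×0.0722×11.5) = 0.0424 K/W
R_mineral wool = ln(145.7/90.7)/(2π×0.0381×11.5) = 0.1722 K/W
R_total = 0.2146 K/W
Q = ΔT/R_total = 203/0.2146
Q = 946 W
T_interface = T_inner − Q·ΣR(inner→interface) = 227 − 946×0.04244

T ≈ 187 °C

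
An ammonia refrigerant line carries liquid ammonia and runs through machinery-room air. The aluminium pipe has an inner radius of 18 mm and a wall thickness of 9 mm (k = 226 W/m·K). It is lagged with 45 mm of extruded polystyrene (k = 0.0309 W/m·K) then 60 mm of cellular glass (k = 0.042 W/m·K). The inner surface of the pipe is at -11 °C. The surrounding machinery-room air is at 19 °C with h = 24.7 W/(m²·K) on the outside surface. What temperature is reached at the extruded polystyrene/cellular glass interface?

T ≈ 9.49 °C

Treating each annulus and film as a series resistance:
R_aluminium pipe wall = ln(27/18)/(2π×226×1) = 2.855×10^-4 K/W
R_extruded polystyrene = ln(72/27)/(2π×0.0309×1) = 5.052 K/W
R_cellular glass = ln(132/72)/(2π×0.042×1) = 2.297 K/W
R_outer film = 1/(h_o·2πr_oL) = 1/(24.7×2π×0.132×1) = 0.04881 K/W
R_total = 7.398 K/W
Q = ΔT/R_total = 30/7.398
Q = 4.06 W/m
T_interface = T_inner + Q·ΣR(inner→interface) = -11 + 4.06×5.052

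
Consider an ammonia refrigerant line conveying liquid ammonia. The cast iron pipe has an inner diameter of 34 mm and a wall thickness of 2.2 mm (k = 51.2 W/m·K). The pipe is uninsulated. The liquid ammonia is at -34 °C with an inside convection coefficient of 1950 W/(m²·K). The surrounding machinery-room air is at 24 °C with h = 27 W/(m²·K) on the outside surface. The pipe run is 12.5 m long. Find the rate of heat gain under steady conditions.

For a radial system each layer contributes R = ln(r_out/r_in)/(2πkL); films add R = 1/(hA).
R_inner film = 1/(h_i·2πr₁L) = 1/(1950×2π×0.017×12.5) = 3.841×10^-4 K/W
R_cast iron pipe wall = ln(19.2/17)/(2π×51.2×12.5) = 3.026×10^-5 K/W
R_outer film = 1/(h_o·2πr_oL) = 1/(27×2π×0.0192×12.5) = 0.02456 K/W
R_total = 0.02498 K/W
Q = ΔT/R_total = 58/0.02498

Q ≈ 2320 W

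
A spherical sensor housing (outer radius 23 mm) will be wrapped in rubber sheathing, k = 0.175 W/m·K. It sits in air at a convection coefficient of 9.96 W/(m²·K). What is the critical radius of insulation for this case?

r_cr ≈ 35.1 mm

For a sphere r_cr = 2k/h = 2×0.175/9.96
r_cr = 35.1 mm; since the bare radius (23 mm) is below r_cr, adding a thin layer of insulation will *increase* heat loss.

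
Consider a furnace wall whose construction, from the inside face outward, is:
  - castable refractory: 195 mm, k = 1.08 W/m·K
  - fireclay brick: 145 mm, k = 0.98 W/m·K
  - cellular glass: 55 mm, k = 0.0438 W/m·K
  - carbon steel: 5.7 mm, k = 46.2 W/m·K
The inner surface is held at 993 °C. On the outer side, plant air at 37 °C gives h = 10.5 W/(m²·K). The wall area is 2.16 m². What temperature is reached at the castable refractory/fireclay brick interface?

Model the wall as resistances in series:
R_castable refractory = L/(kA) = 0.195/(1.08×2.16) = 0.08359 K/W
R_fireclay brick = L/(kA) = 0.145/(0.98×2.16) = 0.0685 K/W
R_cellular glass = L/(kA) = 0.055/(0.0438×2.16) = 0.5813 K/W
R_carbon steel = L/(kA) = 0.0057/(46.2×2.16) = 5.712×10^-5 K/W
R_outer film = 1/(h_o·A) = 1/(10.5×2.16) = 0.04409 K/W
R_total = 0.7776 K/W;  Q = ΔT/R_total = 956/0.7776 = 1229 W
T_interface = T_inner − Q·ΣR(inner→interface) = 993 − 1230×0.08359

T ≈ 890 °C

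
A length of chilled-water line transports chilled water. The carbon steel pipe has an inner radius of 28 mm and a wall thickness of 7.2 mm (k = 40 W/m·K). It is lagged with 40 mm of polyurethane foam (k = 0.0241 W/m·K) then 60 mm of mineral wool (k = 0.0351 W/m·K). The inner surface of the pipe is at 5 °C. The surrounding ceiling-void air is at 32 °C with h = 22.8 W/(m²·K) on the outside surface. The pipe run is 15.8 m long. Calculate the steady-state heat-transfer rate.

Q ≈ 55.2 W

Radial resistances (cylindrical: R_cond = ln(r_o/r_i)/(2πkL), R_conv = 1/(h·2πrL)):
R_carbon steel pipe wall = ln(35.2/28)/(2π×40×15.8) = 5.763×10^-5 K/W
R_polyurethane foam = ln(75.2/35.2)/(2π×0.0241×15.8) = 0.3173 K/W
R_mineral wool = ln(135.2/75.2)/(2π×0.0351×15.8) = 0.1683 K/W
R_outer film = 1/(h_o·2πr_oL) = 1/(22.8×2π×0.1352×15.8) = 0.003268 K/W
R_total = 0.489 K/W
Q = ΔT/R_total = 27/0.489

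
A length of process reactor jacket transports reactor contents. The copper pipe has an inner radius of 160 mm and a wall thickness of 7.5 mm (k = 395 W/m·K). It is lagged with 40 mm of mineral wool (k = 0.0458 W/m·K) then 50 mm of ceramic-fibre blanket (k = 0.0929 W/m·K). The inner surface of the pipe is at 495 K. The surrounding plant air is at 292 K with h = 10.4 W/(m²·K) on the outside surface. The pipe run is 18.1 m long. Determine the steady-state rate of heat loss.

Q ≈ 3130 W

Treating each annulus and film as a series resistance:
R_copper pipe wall = ln(167.5/160)/(2π×395×18.1) = 1.02×10^-6 K/W
R_mineral wool = ln(207.5/167.5)/(2π×0.0458×18.1) = 0.04111 K/W
R_ceramic-fibre blanket = ln(257.5/207.5)/(2π×0.0929×18.1) = 0.02043 K/W
R_outer film = 1/(h_o·2πr_oL) = 1/(10.4×2π×0.2575×18.1) = 0.003283 K/W
R_total = 0.06483 K/W
Q = ΔT/R_total = 203/0.06483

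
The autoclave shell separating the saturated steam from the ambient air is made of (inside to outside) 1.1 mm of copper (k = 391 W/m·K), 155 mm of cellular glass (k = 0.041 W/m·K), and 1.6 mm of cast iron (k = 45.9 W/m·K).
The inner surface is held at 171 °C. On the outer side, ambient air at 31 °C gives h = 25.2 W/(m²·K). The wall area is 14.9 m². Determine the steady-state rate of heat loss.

Q ≈ 546 W

Thermal resistances in series:
R_copper = L/(kA) = 0.0011/(391×14.9) = 1.888×10^-7 K/W
R_cellular glass = L/(kA) = 0.155/(0.041×14.9) = 0.2537 K/W
R_cast iron = L/(kA) = 0.0016/(45.9×14.9) = 2.339×10^-6 K/W
R_outer film = 1/(h_o·A) = 1/(25.2×14.9) = 0.002663 K/W
R_total = 0.2564 K/W
Q = ΔT / R_total = 140 / 0.2564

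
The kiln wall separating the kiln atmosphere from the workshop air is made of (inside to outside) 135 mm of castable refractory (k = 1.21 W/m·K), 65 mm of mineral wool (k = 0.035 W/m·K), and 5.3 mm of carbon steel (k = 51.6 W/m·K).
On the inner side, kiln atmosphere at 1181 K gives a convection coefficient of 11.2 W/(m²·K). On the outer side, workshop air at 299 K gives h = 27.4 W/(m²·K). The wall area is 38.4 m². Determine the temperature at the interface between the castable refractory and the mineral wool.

T ≈ 1100 K

Treating each layer as a thermal resistance in series:
R_inner film = 1/(h_i·A) = 1/(11.2×38.4) = 0.002325 K/W
R_castable refractory = L/(kA) = 0.135/(1.21×38.4) = 0.002905 K/W
R_mineral wool = L/(kA) = 0.065/(0.035×38.4) = 0.04836 K/W
R_carbon steel = L/(kA) = 0.0053/(51.6×38.4) = 2.675×10^-6 K/W
R_outer film = 1/(h_o·A) = 1/(27.4×38.4) = 9.504×10^-4 K/W
R_total = 0.05455 K/W;  Q = ΔT/R_total = 882/0.05455 = 16170 W
T_interface = T_inner − Q·ΣR(inner→interface) = 1181 − 16200×0.005231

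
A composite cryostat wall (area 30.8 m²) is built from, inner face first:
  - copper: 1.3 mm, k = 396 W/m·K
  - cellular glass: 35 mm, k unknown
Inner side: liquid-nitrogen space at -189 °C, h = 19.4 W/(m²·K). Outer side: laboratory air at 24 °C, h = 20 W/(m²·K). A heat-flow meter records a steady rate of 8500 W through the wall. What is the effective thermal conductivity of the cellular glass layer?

Treating each layer as a thermal resistance in series:
R_inner film = 1/(h_i·A) = 1/(19.4×30.8) = 0.001674 K/W
R_copper = L/(kA) = 0.0013/(396×30.8) = 1.066×10^-7 K/W
R_outer film = 1/(h_o·A) = 1/(20×30.8) = 0.001623 K/W
Sum of known resistances R_other = 0.003297 K/W
Total R = ΔT/Q = 213/8500 = 0.02506 K/W
R_cellular glass = R_total − R_other = 0.02176 K/W
k = L/(R·A) = 0.035/(0.02176×30.8)

k ≈ 0.0522 W/(m·K)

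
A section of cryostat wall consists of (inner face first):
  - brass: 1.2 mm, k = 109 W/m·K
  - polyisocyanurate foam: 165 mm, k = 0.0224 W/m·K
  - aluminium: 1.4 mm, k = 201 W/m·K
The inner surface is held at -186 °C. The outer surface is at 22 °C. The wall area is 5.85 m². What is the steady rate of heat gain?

Model the wall as resistances in series:
R_brass = L/(kA) = 0.0012/(109×5.85) = 1.882×10^-6 K/W
R_polyisocyanurate foam = L/(kA) = 0.165/(0.0224×5.85) = 1.259 K/W
R_aluminium = L/(kA) = 0.0014/(201×5.85) = 1.191×10^-6 K/W
R_total = 1.259 K/W
Q = ΔT / R_total = 208 / 1.259

Q ≈ 165 W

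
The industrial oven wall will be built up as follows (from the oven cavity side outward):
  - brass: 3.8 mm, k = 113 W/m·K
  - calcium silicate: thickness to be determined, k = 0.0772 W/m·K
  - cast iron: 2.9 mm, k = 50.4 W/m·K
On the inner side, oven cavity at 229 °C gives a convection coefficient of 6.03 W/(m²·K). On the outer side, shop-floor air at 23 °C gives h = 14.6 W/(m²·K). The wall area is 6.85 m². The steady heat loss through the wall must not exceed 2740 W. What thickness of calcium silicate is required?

Using the resistance-network approach (series):
R_inner film = 1/(h_i·A) = 1/(6.03×6.85) = 0.02421 K/W
R_brass = L/(kA) = 0.0038/(113×6.85) = 4.909×10^-6 K/W
R_cast iron = L/(kA) = 0.0029/(50.4×6.85) = 8.4×10^-6 K/W
R_outer film = 1/(h_o·A) = 1/(14.6×6.85) = 0.009999 K/W
Sum of the known resistances R_other = 0.03422 K/W
Required total resistance R_tot = ΔT/Q_allow = 206/2740 = 0.07518 K/W
R_calcium silicate = R_tot − R_other = 0.04096 K/W
L = R·k·A = 0.04096×0.0772×6.85

L ≈ 21.7 mm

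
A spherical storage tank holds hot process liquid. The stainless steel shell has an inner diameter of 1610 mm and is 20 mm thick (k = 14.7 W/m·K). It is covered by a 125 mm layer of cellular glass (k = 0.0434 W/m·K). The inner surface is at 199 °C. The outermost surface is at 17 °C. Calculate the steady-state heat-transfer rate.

Radial (spherical) resistances in series:
R_stainless steel shell = (1/0.805 − 1/0.825)/(4π×14.7) = 1.63×10^-4 K/W
R_cellular glass = (1/0.825 − 1/0.95)/(4π×0.0434) = 0.2924 K/W
R_total = 0.2926 K/W
Q = ΔT/R_total = 182/0.2926

Q ≈ 622 W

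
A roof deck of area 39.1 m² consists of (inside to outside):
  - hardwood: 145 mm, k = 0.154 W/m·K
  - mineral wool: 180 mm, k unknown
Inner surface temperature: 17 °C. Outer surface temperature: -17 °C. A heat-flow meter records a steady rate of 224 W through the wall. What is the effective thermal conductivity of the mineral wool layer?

k ≈ 0.036 W/(m·K)

Model the wall as resistances in series:
R_hardwood = L/(kA) = 0.145/(0.154×39.1) = 0.02408 K/W
Sum of known resistances R_other = 0.02408 K/W
Total R = ΔT/Q = 34/224 = 0.1518 K/W
R_mineral wool = R_total − R_other = 0.1277 K/W
k = L/(R·A) = 0.18/(0.1277×39.1)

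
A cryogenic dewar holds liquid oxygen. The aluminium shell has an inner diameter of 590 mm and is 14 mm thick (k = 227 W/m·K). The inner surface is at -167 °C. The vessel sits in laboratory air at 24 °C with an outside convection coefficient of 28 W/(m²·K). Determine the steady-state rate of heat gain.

Radial (spherical) resistances in series:
R_aluminium shell = (1/0.295 − 1/0.309)/(4π×227) = 5.384×10^-5 K/W
R_outer film = 1/(h·4πr_o²) = 1/(28×4π×0.309²) = 0.02977 K/W
R_total = 0.02982 K/W
Q = ΔT/R_total = 191/0.02982

Q ≈ 6410 W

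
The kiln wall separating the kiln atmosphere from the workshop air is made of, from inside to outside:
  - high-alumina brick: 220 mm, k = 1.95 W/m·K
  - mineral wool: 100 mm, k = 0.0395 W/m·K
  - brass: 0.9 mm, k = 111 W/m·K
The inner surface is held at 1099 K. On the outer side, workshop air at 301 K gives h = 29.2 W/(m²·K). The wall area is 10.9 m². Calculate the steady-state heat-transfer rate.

Thermal resistances in series:
R_high-alumina brick = L/(kA) = 0.22/(1.95×10.9) = 0.01035 K/W
R_mineral wool = L/(kA) = 0.1/(0.0395×10.9) = 0.2323 K/W
R_brass = L/(kA) = 0.0009/(111×10.9) = 7.439×10^-7 K/W
R_outer film = 1/(h_o·A) = 1/(29.2×10.9) = 0.003142 K/W
R_total = 0.2458 K/W
Q = ΔT / R_total = 798 / 0.2458

Q ≈ 3250 W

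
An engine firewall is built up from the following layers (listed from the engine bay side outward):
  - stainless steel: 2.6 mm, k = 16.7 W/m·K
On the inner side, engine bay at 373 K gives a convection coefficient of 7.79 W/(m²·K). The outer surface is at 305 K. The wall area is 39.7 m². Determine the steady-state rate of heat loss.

Model the wall as resistances in series:
R_inner film = 1/(h_i·A) = 1/(7.79×39.7) = 0.003233 K/W
R_stainless steel = L/(kA) = 0.0026/(16.7×39.7) = 3.922×10^-6 K/W
R_total = 0.003237 K/W
Q = ΔT / R_total = 68 / 0.003237

Q ≈ 21000 W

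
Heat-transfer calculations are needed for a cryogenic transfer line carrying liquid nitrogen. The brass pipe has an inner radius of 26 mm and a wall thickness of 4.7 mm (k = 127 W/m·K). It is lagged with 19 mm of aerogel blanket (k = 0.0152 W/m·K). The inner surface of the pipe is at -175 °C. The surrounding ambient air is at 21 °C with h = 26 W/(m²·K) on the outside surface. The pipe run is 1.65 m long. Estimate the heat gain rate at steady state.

Q ≈ 62.6 W

Per-layer cylindrical resistances, series-summed:
R_brass pipe wall = ln(30.7/26)/(2π×127×1.65) = 1.262×10^-4 K/W
R_aerogel blanket = ln(49.7/30.7)/(2π×0.0152×1.65) = 3.057 K/W
R_outer film = 1/(h_o·2πr_oL) = 1/(26×2π×0.0497×1.65) = 0.07465 K/W
R_total = 3.132 K/W
Q = ΔT/R_total = 196/3.132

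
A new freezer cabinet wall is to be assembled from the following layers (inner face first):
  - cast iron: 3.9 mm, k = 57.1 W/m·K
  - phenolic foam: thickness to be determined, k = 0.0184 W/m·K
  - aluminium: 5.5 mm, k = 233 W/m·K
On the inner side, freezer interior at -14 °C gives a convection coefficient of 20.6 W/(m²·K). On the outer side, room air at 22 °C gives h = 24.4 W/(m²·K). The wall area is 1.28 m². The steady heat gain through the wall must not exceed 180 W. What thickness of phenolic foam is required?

L ≈ 3.06 mm

Model the wall as resistances in series:
R_inner film = 1/(h_i·A) = 1/(20.6×1.28) = 0.03792 K/W
R_cast iron = L/(kA) = 0.0039/(57.1×1.28) = 5.336×10^-5 K/W
R_aluminium = L/(kA) = 0.0055/(233×1.28) = 1.844×10^-5 K/W
R_outer film = 1/(h_o·A) = 1/(24.4×1.28) = 0.03202 K/W
Sum of the known resistances R_other = 0.07002 K/W
Required total resistance R_tot = ΔT/Q_allow = 36/180 = 0.2 K/W
R_phenolic foam = R_tot − R_other = 0.13 K/W
L = R·k·A = 0.13×0.0184×1.28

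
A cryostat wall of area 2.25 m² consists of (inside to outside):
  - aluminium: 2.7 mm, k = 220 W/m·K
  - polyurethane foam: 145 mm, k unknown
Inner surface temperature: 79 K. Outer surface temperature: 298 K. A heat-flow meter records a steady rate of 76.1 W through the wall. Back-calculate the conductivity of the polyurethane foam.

Thermal resistances in series:
R_aluminium = L/(kA) = 0.0027/(220×2.25) = 5.455×10^-6 K/W
Sum of known resistances R_other = 5.455×10^-6 K/W
Total R = ΔT/Q = 219/76.1 = 2.878 K/W
R_polyurethane foam = R_total − R_other = 2.878 K/W
k = L/(R·A) = 0.145/(2.878×2.25)

k ≈ 0.0224 W/(m·K)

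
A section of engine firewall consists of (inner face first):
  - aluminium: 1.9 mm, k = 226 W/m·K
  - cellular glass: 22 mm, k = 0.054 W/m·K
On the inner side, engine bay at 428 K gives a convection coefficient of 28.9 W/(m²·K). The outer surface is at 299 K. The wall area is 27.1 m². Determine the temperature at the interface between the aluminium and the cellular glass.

Thermal resistances in series:
R_inner film = 1/(h_i·A) = 1/(28.9×27.1) = 0.001277 K/W
R_aluminium = L/(kA) = 0.0019/(226×27.1) = 3.102×10^-7 K/W
R_cellular glass = L/(kA) = 0.022/(0.054×27.1) = 0.01503 K/W
R_total = 0.01631 K/W;  Q = ΔT/R_total = 129/0.01631 = 7909 W
T_interface = T_inner − Q·ΣR(inner→interface) = 428 − 7910×0.001277

T ≈ 418 K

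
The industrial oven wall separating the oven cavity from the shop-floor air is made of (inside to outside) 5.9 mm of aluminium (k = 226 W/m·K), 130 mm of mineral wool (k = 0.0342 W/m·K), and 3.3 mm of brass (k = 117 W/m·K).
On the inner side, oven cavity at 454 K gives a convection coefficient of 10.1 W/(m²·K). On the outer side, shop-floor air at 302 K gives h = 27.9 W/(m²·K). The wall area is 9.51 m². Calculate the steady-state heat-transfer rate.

Q ≈ 367 W

Model the wall as resistances in series:
R_inner film = 1/(h_i·A) = 1/(10.1×9.51) = 0.01041 K/W
R_aluminium = L/(kA) = 0.0059/(226×9.51) = 2.745×10^-6 K/W
R_mineral wool = L/(kA) = 0.13/(0.0342×9.51) = 0.3997 K/W
R_brass = L/(kA) = 0.0033/(117×9.51) = 2.966×10^-6 K/W
R_outer film = 1/(h_o·A) = 1/(27.9×9.51) = 0.003769 K/W
R_total = 0.4139 K/W
Q = ΔT / R_total = 152 / 0.4139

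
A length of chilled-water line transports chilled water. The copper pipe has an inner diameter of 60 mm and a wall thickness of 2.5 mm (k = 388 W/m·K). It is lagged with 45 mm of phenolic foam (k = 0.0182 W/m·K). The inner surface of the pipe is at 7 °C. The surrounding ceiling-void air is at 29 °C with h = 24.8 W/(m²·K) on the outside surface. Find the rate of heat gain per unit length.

Per-layer cylindrical resistances, series-summed:
R_copper pipe wall = ln(32.5/30)/(2π×388×1) = 3.283×10^-5 K/W
R_phenolic foam = ln(77.5/32.5)/(2π×0.0182×1) = 7.6 K/W
R_outer film = 1/(h_o·2πr_oL) = 1/(24.8×2π×0.0775×1) = 0.08281 K/W
R_total = 7.682 K/W
Q = ΔT/R_total = 22/7.682

q′ ≈ 2.86 W/m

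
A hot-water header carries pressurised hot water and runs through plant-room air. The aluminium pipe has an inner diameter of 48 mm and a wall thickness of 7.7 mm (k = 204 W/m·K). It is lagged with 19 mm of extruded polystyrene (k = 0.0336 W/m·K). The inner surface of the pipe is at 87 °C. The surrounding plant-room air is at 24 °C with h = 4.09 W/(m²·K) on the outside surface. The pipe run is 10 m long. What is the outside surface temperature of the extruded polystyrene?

For a radial system each layer contributes R = ln(r_out/r_in)/(2πkL); films add R = 1/(hA).
R_aluminium pipe wall = ln(31.7/24)/(2π×204×10) = 2.171×10^-5 K/W
R_extruded polystyrene = ln(50.7/31.7)/(2π×0.0336×10) = 0.2224 K/W
R_outer film = 1/(h_o·2πr_oL) = 1/(4.09×2π×0.0507×10) = 0.07675 K/W
R_total = 0.2992 K/W
Q = ΔT/R_total = 63/0.2992
Q = 211 W
T_interface = T_inner − Q·ΣR(inner→interface) = 87 − 211×0.2225

T ≈ 40.2 °C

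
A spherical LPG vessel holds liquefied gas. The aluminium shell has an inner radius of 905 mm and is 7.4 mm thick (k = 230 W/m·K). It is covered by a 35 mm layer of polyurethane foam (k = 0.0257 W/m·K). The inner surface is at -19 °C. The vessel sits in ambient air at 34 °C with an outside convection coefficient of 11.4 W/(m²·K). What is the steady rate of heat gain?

Q ≈ 398 W

Each spherical layer contributes R = (1/r_i − 1/r_o)/(4πk):
R_aluminium shell = (1/0.905 − 1/0.9124)/(4π×230) = 3.101×10^-6 K/W
R_polyurethane foam = (1/0.9124 − 1/0.9474)/(4π×0.0257) = 0.1254 K/W
R_outer film = 1/(h·4πr_o²) = 1/(11.4×4π×0.9474²) = 0.007777 K/W
R_total = 0.1332 K/W
Q = ΔT/R_total = 53/0.1332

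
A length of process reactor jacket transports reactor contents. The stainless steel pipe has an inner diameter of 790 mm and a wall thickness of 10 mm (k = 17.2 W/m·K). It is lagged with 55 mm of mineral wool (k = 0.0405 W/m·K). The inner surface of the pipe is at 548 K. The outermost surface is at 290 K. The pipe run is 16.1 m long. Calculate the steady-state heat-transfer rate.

Q ≈ 8300 W

Radial resistances (cylindrical: R_cond = ln(r_o/r_i)/(2πkL), R_conv = 1/(h·2πrL)):
R_stainless steel pipe wall = ln(405/395)/(2π×17.2×16.1) = 1.437×10^-5 K/W
R_mineral wool = ln(460/405)/(2π×0.0405×16.1) = 0.03108 K/W
R_total = 0.0311 K/W
Q = ΔT/R_total = 258/0.0311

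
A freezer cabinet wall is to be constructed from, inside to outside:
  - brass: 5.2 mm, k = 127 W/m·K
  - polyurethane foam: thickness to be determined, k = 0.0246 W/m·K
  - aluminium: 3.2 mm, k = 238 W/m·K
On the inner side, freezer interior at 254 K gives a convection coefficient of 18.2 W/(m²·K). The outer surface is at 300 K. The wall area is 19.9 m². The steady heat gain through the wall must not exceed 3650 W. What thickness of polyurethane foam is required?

L ≈ 4.82 mm

Model the wall as resistances in series:
R_inner film = 1/(h_i·A) = 1/(18.2×19.9) = 0.002761 K/W
R_brass = L/(kA) = 0.0052/(127×19.9) = 2.058×10^-6 K/W
R_aluminium = L/(kA) = 0.0032/(238×19.9) = 6.756×10^-7 K/W
Sum of the known resistances R_other = 0.002764 K/W
Required total resistance R_tot = ΔT/Q_allow = 46/3650 = 0.0126 K/W
R_polyurethane foam = R_tot − R_other = 0.009839 K/W
L = R·k·A = 0.009839×0.0246×19.9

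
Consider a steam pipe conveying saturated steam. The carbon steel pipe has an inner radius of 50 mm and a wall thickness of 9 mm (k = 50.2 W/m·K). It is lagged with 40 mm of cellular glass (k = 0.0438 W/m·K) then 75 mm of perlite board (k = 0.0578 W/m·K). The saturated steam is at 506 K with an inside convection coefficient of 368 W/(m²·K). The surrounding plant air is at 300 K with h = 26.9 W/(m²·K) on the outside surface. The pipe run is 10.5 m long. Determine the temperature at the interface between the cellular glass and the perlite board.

For a radial system each layer contributes R = ln(r_out/r_in)/(2πkL); films add R = 1/(hA).
R_inner film = 1/(h_i·2πr₁L) = 1/(368×2π×0.05×10.5) = 8.238×10^-4 K/W
R_carbon steel pipe wall = ln(59/50)/(2π×50.2×10.5) = 4.998×10^-5 K/W
R_cellular glass = ln(99/59)/(2π×0.0438×10.5) = 0.1791 K/W
R_perlite board = ln(174/99)/(2π×0.0578×10.5) = 0.1479 K/W
R_outer film = 1/(h_o·2πr_oL) = 1/(26.9×2π×0.174×10.5) = 0.003238 K/W
R_total = 0.3311 K/W
Q = ΔT/R_total = 206/0.3311
Q = 622 W
T_interface = T_inner − Q·ΣR(inner→interface) = 506 − 622×0.18

T ≈ 394 K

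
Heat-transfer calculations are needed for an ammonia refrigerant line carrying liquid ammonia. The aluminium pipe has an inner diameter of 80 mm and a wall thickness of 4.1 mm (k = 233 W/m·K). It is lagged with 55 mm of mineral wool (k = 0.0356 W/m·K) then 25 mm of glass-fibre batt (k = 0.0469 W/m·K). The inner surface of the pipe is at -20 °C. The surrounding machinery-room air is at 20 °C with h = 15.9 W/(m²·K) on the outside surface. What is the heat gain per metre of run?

Radial resistances (cylindrical: R_cond = ln(r_o/r_i)/(2πkL), R_conv = 1/(h·2πrL)):
R_aluminium pipe wall = ln(44.1/40)/(2π×233×1) = 6.665×10^-5 K/W
R_mineral wool = ln(99.1/44.1)/(2π×0.0356×1) = 3.62 K/W
R_glass-fibre batt = ln(124.1/99.1)/(2π×0.0469×1) = 0.7634 K/W
R_outer film = 1/(h_o·2πr_oL) = 1/(15.9×2π×0.1241×1) = 0.08066 K/W
R_total = 4.464 K/W
Q = ΔT/R_total = 40/4.464

q′ ≈ 8.96 W/m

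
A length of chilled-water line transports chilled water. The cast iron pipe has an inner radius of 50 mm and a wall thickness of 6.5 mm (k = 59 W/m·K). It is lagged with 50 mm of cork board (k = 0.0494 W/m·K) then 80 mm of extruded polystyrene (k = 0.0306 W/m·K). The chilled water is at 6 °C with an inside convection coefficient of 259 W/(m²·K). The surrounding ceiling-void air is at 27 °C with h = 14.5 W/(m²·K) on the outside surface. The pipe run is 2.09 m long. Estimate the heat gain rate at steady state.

Radial resistances (cylindrical: R_cond = ln(r_o/r_i)/(2πkL), R_conv = 1/(h·2πrL)):
R_inner film = 1/(h_i·2πr₁L) = 1/(259×2π×0.05×2.09) = 0.00588 K/W
R_cast iron pipe wall = ln(56.5/50)/(2π×59×2.09) = 1.577×10^-4 K/W
R_cork board = ln(106.5/56.5)/(2π×0.0494×2.09) = 0.9772 K/W
R_extruded polystyrene = ln(186.5/106.5)/(2π×0.0306×2.09) = 1.394 K/W
R_outer film = 1/(h_o·2πr_oL) = 1/(14.5×2π×0.1865×2.09) = 0.02816 K/W
R_total = 2.406 K/W
Q = ΔT/R_total = 21/2.406

Q ≈ 8.73 W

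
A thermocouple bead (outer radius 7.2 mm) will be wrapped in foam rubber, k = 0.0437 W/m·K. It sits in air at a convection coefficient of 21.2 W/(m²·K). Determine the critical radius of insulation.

For a sphere r_cr = 2k/h = 2×0.0437/21.2
r_cr = 4.12 mm; since the bare radius (7.2 mm) is above r_cr, any added insulation will reduce heat loss.

r_cr ≈ 4.12 mm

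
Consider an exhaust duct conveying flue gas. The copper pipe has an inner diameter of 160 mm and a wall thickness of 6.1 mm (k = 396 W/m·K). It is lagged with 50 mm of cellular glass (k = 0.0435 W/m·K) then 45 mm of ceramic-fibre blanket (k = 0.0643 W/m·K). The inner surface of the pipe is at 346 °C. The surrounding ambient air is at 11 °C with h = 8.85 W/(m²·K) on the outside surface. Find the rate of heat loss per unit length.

Radial resistances (cylindrical: R_cond = ln(r_o/r_i)/(2πkL), R_conv = 1/(h·2πrL)):
R_copper pipe wall = ln(86.1/80)/(2π×396×1) = 2.953×10^-5 K/W
R_cellular glass = ln(136.1/86.1)/(2π×0.0435×1) = 1.675 K/W
R_ceramic-fibre blanket = ln(181.1/136.1)/(2π×0.0643×1) = 0.7071 K/W
R_outer film = 1/(h_o·2πr_oL) = 1/(8.85×2π×0.1811×1) = 0.0993 K/W
R_total = 2.482 K/W
Q = ΔT/R_total = 335/2.482

q′ ≈ 135 W/m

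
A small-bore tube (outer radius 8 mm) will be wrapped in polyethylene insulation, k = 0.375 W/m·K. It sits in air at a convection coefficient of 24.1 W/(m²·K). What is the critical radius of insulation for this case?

r_cr ≈ 15.6 mm

For a cylinder r_cr = k/h = 0.375/24.1
r_cr = 15.6 mm; since the bare radius (8 mm) is below r_cr, adding a thin layer of insulation will *increase* heat loss.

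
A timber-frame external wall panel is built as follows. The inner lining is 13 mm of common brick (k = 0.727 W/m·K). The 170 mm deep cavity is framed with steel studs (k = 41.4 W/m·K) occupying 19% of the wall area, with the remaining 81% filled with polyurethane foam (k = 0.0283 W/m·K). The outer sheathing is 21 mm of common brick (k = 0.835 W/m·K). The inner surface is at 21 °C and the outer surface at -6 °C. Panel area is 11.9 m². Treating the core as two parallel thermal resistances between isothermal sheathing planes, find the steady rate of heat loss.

Sheathing layers in series; stud and cavity paths in parallel between them.
R_inner = 0.013/(0.727×11.9) = 0.001503 K/W
R_stud  = 0.17/(41.4×0.19×11.9) = 0.001816 K/W
R_cav   = 0.17/(0.0283×0.81×11.9) = 0.6232 K/W
1/R_core = 1/R_stud + 1/R_cav → R_core = 0.001811 K/W
R_outer = 0.021/(0.835×11.9) = 0.002113 K/W
R_total = 0.005427 K/W
Q = ΔT/R_total = 27/0.005427

Q ≈ 4980 W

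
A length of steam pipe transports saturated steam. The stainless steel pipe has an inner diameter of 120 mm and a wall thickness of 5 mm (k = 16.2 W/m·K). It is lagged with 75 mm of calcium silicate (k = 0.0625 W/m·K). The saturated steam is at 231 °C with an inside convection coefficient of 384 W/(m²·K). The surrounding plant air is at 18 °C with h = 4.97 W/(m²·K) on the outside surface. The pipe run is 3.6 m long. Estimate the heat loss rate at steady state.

Radial resistances (cylindrical: R_cond = ln(r_o/r_i)/(2πkL), R_conv = 1/(h·2πrL)):
R_inner film = 1/(h_i·2πr₁L) = 1/(384×2π×0.06×3.6) = 0.001919 K/W
R_stainless steel pipe wall = ln(65/60)/(2π×16.2×3.6) = 2.184×10^-4 K/W
R_calcium silicate = ln(140/65)/(2π×0.0625×3.6) = 0.5427 K/W
R_outer film = 1/(h_o·2πr_oL) = 1/(4.97×2π×0.14×3.6) = 0.06354 K/W
R_total = 0.6084 K/W
Q = ΔT/R_total = 213/0.6084

Q ≈ 350 W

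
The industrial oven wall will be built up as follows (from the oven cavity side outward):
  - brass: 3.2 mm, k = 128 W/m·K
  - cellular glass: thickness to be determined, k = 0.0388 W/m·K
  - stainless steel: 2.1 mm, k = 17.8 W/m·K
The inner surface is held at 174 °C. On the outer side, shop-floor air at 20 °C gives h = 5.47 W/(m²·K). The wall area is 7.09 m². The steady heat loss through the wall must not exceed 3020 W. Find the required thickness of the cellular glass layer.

L ≈ 6.93 mm

Using the resistance-network approach (series):
R_brass = L/(kA) = 0.0032/(128×7.09) = 3.526×10^-6 K/W
R_stainless steel = L/(kA) = 0.0021/(17.8×7.09) = 1.664×10^-5 K/W
R_outer film = 1/(h_o·A) = 1/(5.47×7.09) = 0.02578 K/W
Sum of the known resistances R_other = 0.02581 K/W
Required total resistance R_tot = ΔT/Q_allow = 154/3020 = 0.05099 K/W
R_cellular glass = R_tot − R_other = 0.02519 K/W
L = R·k·A = 0.02519×0.0388×7.09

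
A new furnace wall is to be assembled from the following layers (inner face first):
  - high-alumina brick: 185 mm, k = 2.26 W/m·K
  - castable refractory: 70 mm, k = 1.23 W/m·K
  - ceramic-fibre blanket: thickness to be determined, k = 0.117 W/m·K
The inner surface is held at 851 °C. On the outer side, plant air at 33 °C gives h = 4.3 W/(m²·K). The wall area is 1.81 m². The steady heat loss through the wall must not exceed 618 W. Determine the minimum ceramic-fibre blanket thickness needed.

L ≈ 237 mm

Using the resistance-network approach (series):
R_high-alumina brick = L/(kA) = 0.185/(2.26×1.81) = 0.04523 K/W
R_castable refractory = L/(kA) = 0.07/(1.23×1.81) = 0.03144 K/W
R_outer film = 1/(h_o·A) = 1/(4.3×1.81) = 0.1285 K/W
Sum of the known resistances R_other = 0.2052 K/W
Required total resistance R_tot = ΔT/Q_allow = 818/618 = 1.324 K/W
R_ceramic-fibre blanket = R_tot − R_other = 1.118 K/W
L = R·k·A = 1.118×0.117×1.81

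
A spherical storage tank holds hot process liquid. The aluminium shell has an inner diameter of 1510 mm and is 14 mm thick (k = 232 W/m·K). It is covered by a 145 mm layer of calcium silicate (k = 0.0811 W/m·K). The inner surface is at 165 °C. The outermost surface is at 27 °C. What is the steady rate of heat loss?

Q ≈ 682 W

Spherical conduction: R = (1/r_in − 1/r_out)/(4πk) per layer; series-sum.
R_aluminium shell = (1/0.755 − 1/0.769)/(4π×232) = 8.271×10^-6 K/W
R_calcium silicate = (1/0.769 − 1/0.914)/(4π×0.0811) = 0.2024 K/W
R_total = 0.2024 K/W
Q = ΔT/R_total = 138/0.2024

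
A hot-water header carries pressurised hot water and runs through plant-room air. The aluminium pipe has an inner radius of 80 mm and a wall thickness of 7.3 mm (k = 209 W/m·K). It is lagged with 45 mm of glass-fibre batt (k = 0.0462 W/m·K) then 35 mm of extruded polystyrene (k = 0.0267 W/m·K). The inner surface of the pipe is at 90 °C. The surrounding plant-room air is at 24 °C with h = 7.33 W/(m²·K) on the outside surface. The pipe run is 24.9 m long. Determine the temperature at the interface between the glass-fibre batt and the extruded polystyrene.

Per-layer cylindrical resistances, series-summed:
R_aluminium pipe wall = ln(87.3/80)/(2π×209×24.9) = 2.671×10^-6 K/W
R_glass-fibre batt = ln(132.3/87.3)/(2π×0.0462×24.9) = 0.05752 K/W
R_extruded polystyrene = ln(167.3/132.3)/(2π×0.0267×24.9) = 0.05619 K/W
R_outer film = 1/(h_o·2πr_oL) = 1/(7.33×2π×0.1673×24.9) = 0.005212 K/W
R_total = 0.1189 K/W
Q = ΔT/R_total = 66/0.1189
Q = 555 W
T_interface = T_inner − Q·ΣR(inner→interface) = 90 − 555×0.05752

T ≈ 58.1 °C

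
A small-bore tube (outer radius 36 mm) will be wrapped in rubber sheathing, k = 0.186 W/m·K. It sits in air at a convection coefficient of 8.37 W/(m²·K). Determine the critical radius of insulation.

r_cr ≈ 22.2 mm

For a cylinder r_cr = k/h = 0.186/8.37
r_cr = 22.2 mm; since the bare radius (36 mm) is above r_cr, any added insulation will reduce heat loss.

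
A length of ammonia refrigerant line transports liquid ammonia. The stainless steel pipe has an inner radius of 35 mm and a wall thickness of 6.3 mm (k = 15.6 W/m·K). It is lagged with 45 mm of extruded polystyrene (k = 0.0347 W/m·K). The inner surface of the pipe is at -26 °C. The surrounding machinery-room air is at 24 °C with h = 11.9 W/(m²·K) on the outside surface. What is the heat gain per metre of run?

q′ ≈ 14.1 W/m

For a radial system each layer contributes R = ln(r_out/r_in)/(2πkL); films add R = 1/(hA).
R_stainless steel pipe wall = ln(41.3/35)/(2π×15.6×1) = 0.001689 K/W
R_extruded polystyrene = ln(86.3/41.3)/(2π×0.0347×1) = 3.38 K/W
R_outer film = 1/(h_o·2πr_oL) = 1/(11.9×2π×0.0863×1) = 0.155 K/W
R_total = 3.537 K/W
Q = ΔT/R_total = 50/3.537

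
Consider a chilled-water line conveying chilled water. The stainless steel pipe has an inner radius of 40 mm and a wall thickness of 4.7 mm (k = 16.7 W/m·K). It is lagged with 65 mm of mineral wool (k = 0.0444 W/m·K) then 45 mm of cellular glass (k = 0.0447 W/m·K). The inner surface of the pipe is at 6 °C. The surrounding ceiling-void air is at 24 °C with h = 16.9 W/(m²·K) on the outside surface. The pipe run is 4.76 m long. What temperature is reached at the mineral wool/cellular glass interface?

Cylindrical conduction, so R = ln(r₂/r₁)/(2πkL) per layer, in series:
R_stainless steel pipe wall = ln(44.7/40)/(2π×16.7×4.76) = 2.224×10^-4 K/W
R_mineral wool = ln(109.7/44.7)/(2π×0.0444×4.76) = 0.6761 K/W
R_cellular glass = ln(154.7/109.7)/(2π×0.0447×4.76) = 0.2571 K/W
R_outer film = 1/(h_o·2πr_oL) = 1/(16.9×2π×0.1547×4.76) = 0.01279 K/W
R_total = 0.9462 K/W
Q = ΔT/R_total = 18/0.9462
Q = 19 W
T_interface = T_inner + Q·ΣR(inner→interface) = 6 + 19×0.6763

T ≈ 18.9 °C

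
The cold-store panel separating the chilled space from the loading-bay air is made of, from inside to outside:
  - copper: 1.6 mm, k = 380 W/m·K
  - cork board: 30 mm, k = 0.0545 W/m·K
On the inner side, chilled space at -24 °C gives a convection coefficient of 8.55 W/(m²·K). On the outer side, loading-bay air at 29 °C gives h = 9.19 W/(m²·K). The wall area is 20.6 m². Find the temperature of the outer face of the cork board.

T ≈ 21.6 °C

Series thermal resistances:
R_inner film = 1/(h_i·A) = 1/(8.55×20.6) = 0.005678 K/W
R_copper = L/(kA) = 0.0016/(380×20.6) = 2.044×10^-7 K/W
R_cork board = L/(kA) = 0.03/(0.0545×20.6) = 0.02672 K/W
R_outer film = 1/(h_o·A) = 1/(9.19×20.6) = 0.005282 K/W
R_total = 0.03768 K/W;  Q = ΔT/R_total = 53/0.03768 = 1407 W
T_interface = T_inner + Q·ΣR(inner→interface) = -24 + 1410×0.0324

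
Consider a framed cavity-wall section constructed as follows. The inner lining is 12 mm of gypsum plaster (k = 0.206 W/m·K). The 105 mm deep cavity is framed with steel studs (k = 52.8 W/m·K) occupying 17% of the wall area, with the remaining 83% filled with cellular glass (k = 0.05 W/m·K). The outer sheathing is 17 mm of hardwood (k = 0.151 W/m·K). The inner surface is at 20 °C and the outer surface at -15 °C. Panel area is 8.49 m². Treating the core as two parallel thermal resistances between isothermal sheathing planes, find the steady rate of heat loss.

Q ≈ 1630 W

Sheathing layers in series; stud and cavity paths in parallel between them.
R_inner = 0.012/(0.206×8.49) = 0.006861 K/W
R_stud  = 0.105/(52.8×0.17×8.49) = 0.001378 K/W
R_cav   = 0.105/(0.05×0.83×8.49) = 0.298 K/W
1/R_core = 1/R_stud + 1/R_cav → R_core = 0.001371 K/W
R_outer = 0.017/(0.151×8.49) = 0.01326 K/W
R_total = 0.02149 K/W
Q = ΔT/R_total = 35/0.02149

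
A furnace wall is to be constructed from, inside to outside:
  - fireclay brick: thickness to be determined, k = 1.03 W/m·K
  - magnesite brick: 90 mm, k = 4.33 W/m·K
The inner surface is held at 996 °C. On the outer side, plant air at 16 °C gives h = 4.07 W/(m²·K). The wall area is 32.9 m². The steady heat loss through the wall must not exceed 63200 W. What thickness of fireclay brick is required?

Treating each layer as a thermal resistance in series:
R_magnesite brick = L/(kA) = 0.09/(4.33×32.9) = 6.318×10^-4 K/W
R_outer film = 1/(h_o·A) = 1/(4.07×32.9) = 0.007468 K/W
Sum of the known resistances R_other = 0.0081 K/W
Required total resistance R_tot = ΔT/Q_allow = 980/63200 = 0.01551 K/W
R_fireclay brick = R_tot − R_other = 0.007406 K/W
L = R·k·A = 0.007406×1.03×32.9

L ≈ 251 mm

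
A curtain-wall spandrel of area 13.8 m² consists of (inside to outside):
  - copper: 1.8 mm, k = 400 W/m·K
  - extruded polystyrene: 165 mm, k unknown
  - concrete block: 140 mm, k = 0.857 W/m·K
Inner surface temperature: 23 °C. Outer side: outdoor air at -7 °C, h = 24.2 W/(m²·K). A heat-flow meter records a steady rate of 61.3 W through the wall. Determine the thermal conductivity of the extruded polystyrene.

Series thermal resistances:
R_copper = L/(kA) = 0.0018/(400×13.8) = 3.261×10^-7 K/W
R_concrete block = L/(kA) = 0.14/(0.857×13.8) = 0.01184 K/W
R_outer film = 1/(h_o·A) = 1/(24.2×13.8) = 0.002994 K/W
Sum of known resistances R_other = 0.01483 K/W
Total R = ΔT/Q = 30/61.3 = 0.4894 K/W
R_extruded polystyrene = R_total − R_other = 0.4746 K/W
k = L/(R·A) = 0.165/(0.4746×13.8)

k ≈ 0.0252 W/(m·K)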